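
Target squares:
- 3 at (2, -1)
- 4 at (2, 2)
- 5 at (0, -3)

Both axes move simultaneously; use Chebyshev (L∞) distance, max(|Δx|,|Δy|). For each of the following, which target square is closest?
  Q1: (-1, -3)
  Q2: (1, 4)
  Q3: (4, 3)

Q1→5; Q2→4; Q3→4

Q1 at (-1, -3):
  3: max(|3|, |2|) = 3
  4: max(|3|, |5|) = 5
  5: max(|1|, |0|) = 1
  → nearest: 5 (1)
Q2 at (1, 4):
  3: max(|1|, |-5|) = 5
  4: max(|1|, |-2|) = 2
  5: max(|-1|, |-7|) = 7
  → nearest: 4 (2)
Q3 at (4, 3):
  3: max(|-2|, |-4|) = 4
  4: max(|-2|, |-1|) = 2
  5: max(|-4|, |-6|) = 6
  → nearest: 4 (2)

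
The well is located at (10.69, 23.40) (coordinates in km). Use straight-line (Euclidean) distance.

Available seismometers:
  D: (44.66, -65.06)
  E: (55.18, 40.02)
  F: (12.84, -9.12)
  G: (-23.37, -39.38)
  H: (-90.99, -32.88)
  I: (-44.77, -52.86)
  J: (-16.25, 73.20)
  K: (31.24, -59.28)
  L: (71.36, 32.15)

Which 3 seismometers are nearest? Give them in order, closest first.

F, E, J

Distances from (10.69, 23.40):
D: √((33.97)² + (-88.46)²) = √(1153.9609 + 7825.1716) = 94.76 km
E: √((44.49)² + (16.62)²) = √(1979.3601 + 276.2244) = 47.49 km
F: √((2.15)² + (-32.52)²) = √(4.6225 + 1057.5504) = 32.59 km
G: √((-34.06)² + (-62.78)²) = √(1160.0836 + 3941.3284) = 71.42 km
H: √((-101.68)² + (-56.28)²) = √(10338.8224 + 3167.4384) = 116.22 km
I: √((-55.46)² + (-76.26)²) = √(3075.8116 + 5815.5876) = 94.29 km
J: √((-26.94)² + (49.80)²) = √(725.7636 + 2480.0400) = 56.62 km
K: √((20.55)² + (-82.68)²) = √(422.3025 + 6835.9824) = 85.20 km
L: √((60.67)² + (8.75)²) = √(3680.8489 + 76.5625) = 61.30 km
Sorted: F (32.59 km) < E (47.49 km) < J (56.62 km) < L (61.30 km) < G (71.42 km) < …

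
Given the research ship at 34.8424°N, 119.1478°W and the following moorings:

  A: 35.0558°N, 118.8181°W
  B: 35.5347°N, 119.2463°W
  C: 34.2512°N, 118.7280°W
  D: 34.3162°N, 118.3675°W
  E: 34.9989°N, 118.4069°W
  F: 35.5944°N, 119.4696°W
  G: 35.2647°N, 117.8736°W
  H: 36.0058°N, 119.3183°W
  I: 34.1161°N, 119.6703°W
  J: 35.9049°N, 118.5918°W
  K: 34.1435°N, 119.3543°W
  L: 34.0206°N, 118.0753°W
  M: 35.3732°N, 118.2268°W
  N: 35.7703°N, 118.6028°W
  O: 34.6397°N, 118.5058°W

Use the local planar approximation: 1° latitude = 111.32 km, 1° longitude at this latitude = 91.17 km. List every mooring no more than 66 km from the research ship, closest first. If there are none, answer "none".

A, O

Distances from 34.8424°N, 119.1478°W:
A: √((0.2134·111.32)² + (0.3297·91.17)²) = √(564.332712 + 903.528391) = 38.3127 km
B: √((0.6923·111.32)² + (-0.0985·91.17)²) = √(5939.297211 + 80.644800) = 77.5883 km
C: √((-0.5912·111.32)² + (0.4198·91.17)²) = √(4331.269888 + 1464.835236) = 76.1322 km
D: √((-0.5262·111.32)² + (0.7803·91.17)²) = √(3431.216193 + 5060.892628) = 92.1526 km
E: √((0.1565·111.32)² + (0.7409·91.17)²) = √(303.511450 + 4562.712445) = 69.7583 km
F: √((0.7520·111.32)² + (-0.3218·91.17)²) = √(7007.806096 + 860.747934) = 88.7049 km
G: √((0.4223·111.32)² + (1.2742·91.17)²) = √(2209.981093 + 13495.193346) = 125.3203 km
H: √((1.1634·111.32)² + (-0.1705·91.17)²) = √(16772.759286 + 241.631014) = 130.4392 km
I: √((-0.7263·111.32)² + (-0.5225·91.17)²) = √(6536.999980 + 2269.219460) = 93.8415 km
J: √((1.0625·111.32)² + (0.5560·91.17)²) = √(13989.567006 + 2569.528818) = 128.6822 km
K: √((-0.6989·111.32)² + (-0.2065·91.17)²) = √(6053.080871 + 354.441056) = 80.0470 km
L: √((-0.8218·111.32)² + (1.0725·91.17)²) = √(8369.098305 + 9560.894177) = 133.9029 km
M: √((0.5308·111.32)² + (0.9210·91.17)²) = √(3491.469268 + 7050.552812) = 102.6743 km
N: √((0.9279·111.32)² + (0.5450·91.17)²) = √(10669.614903 + 2468.862563) = 114.6232 km
O: √((-0.2027·111.32)² + (0.6420·91.17)²) = √(509.159549 + 3425.894350) = 62.7300 km
Threshold 66 km: A (38.3127 km), O (62.7300 km) are within range.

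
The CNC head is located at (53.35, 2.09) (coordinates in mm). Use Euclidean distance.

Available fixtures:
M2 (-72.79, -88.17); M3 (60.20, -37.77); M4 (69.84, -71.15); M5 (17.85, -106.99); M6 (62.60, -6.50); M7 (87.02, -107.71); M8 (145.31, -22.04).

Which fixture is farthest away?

M2

Distances from (53.35, 2.09):
M2: 155.11 mm
M3: 40.44 mm
M4: 75.07 mm
M5: 114.71 mm
M6: 12.62 mm
M7: 114.85 mm
M8: 95.07 mm
Maximum: M2 at 155.11 mm.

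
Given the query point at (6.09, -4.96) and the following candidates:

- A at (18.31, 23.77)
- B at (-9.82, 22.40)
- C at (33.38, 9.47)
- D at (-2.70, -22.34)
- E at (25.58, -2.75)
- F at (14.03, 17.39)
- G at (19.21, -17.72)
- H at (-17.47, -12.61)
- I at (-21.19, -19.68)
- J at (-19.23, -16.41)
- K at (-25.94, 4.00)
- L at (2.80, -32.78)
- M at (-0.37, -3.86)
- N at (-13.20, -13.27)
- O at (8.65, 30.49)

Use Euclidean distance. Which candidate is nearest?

M

Distances from (6.09, -4.96):
A: √((12.22)² + (28.73)²) = √(149.3284 + 825.4129) = 31.22
B: √((-15.91)² + (27.36)²) = √(253.1281 + 748.5696) = 31.65
C: √((27.29)² + (14.43)²) = √(744.7441 + 208.2249) = 30.87
D: √((-8.79)² + (-17.38)²) = √(77.2641 + 302.0644) = 19.48
E: √((19.49)² + (2.21)²) = √(379.8601 + 4.8841) = 19.61
F: √((7.94)² + (22.35)²) = √(63.0436 + 499.5225) = 23.72
G: √((13.12)² + (-12.76)²) = √(172.1344 + 162.8176) = 18.30
H: √((-23.56)² + (-7.65)²) = √(555.0736 + 58.5225) = 24.77
I: √((-27.28)² + (-14.72)²) = √(744.1984 + 216.6784) = 31.00
J: √((-25.32)² + (-11.45)²) = √(641.1024 + 131.1025) = 27.79
K: √((-32.03)² + (8.96)²) = √(1025.9209 + 80.2816) = 33.26
L: √((-3.29)² + (-27.82)²) = √(10.8241 + 773.9524) = 28.01
M: √((-6.46)² + (1.10)²) = √(41.7316 + 1.2100) = 6.55
N: √((-19.29)² + (-8.31)²) = √(372.1041 + 69.0561) = 21.00
O: √((2.56)² + (35.45)²) = √(6.5536 + 1256.7025) = 35.54
Minimum: M at 6.55.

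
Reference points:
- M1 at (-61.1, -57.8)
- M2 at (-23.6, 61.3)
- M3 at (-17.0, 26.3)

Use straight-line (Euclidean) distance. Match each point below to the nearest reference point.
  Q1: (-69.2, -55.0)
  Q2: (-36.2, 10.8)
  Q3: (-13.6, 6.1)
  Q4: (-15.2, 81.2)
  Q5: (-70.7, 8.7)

Q1 at (-69.2, -55.0):
  M1: 8.6
  M2: 124.9
  M3: 96.6
  → nearest: M1 (8.6)
Q2 at (-36.2, 10.8):
  M1: 73.0
  M2: 52.0
  M3: 24.7
  → nearest: M3 (24.7)
Q3 at (-13.6, 6.1):
  M1: 79.6
  M2: 56.1
  M3: 20.5
  → nearest: M3 (20.5)
Q4 at (-15.2, 81.2):
  M1: 146.4
  M2: 21.6
  M3: 54.9
  → nearest: M2 (21.6)
Q5 at (-70.7, 8.7):
  M1: 67.2
  M2: 70.6
  M3: 56.5
  → nearest: M3 (56.5)

Q1→M1; Q2→M3; Q3→M3; Q4→M2; Q5→M3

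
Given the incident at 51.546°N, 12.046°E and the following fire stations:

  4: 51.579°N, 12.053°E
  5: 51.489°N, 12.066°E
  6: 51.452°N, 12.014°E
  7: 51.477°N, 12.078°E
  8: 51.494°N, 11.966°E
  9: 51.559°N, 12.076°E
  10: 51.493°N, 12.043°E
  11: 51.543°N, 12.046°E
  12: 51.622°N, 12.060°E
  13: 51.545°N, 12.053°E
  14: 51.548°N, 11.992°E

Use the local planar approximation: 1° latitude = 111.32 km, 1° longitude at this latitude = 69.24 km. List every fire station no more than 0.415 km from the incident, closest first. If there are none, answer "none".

Distances from 51.546°N, 12.046°E:
4: √((0.033·111.32)² + (0.007·69.24)²) = √(13.49504 + 0.23491) = 3.705 km
5: √((-0.057·111.32)² + (0.020·69.24)²) = √(40.26207 + 1.91767) = 6.495 km
6: √((-0.094·111.32)² + (-0.032·69.24)²) = √(109.49697 + 4.90924) = 10.696 km
7: √((-0.069·111.32)² + (0.032·69.24)²) = √(58.99899 + 4.90924) = 7.994 km
8: √((-0.052·111.32)² + (-0.080·69.24)²) = √(33.50835 + 30.68274) = 8.012 km
9: √((0.013·111.32)² + (0.030·69.24)²) = √(2.09427 + 4.31476) = 2.532 km
10: √((-0.053·111.32)² + (-0.003·69.24)²) = √(34.80953 + 0.04315) = 5.904 km
11: √((-0.003·111.32)² + (0.000·69.24)²) = √(0.11153 + 0.00000) = 0.334 km
12: √((0.076·111.32)² + (0.014·69.24)²) = √(71.57701 + 0.93966) = 8.516 km
13: √((-0.001·111.32)² + (0.007·69.24)²) = √(0.01239 + 0.23491) = 0.497 km
14: √((0.002·111.32)² + (-0.054·69.24)²) = √(0.04957 + 13.97982) = 3.746 km
Threshold 0.415 km: 11 (0.334 km) is within range.

11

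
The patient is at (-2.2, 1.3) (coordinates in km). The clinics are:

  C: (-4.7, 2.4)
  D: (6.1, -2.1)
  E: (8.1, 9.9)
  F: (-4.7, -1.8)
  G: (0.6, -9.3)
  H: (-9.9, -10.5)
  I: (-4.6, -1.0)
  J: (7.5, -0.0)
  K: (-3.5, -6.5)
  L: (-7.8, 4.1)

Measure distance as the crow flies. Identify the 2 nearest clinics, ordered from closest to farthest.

Distances from (-2.2, 1.3):
C: √((-2.5)² + (1.1)²) = √(6.250 + 1.210) = 2.7 km
D: √((8.3)² + (-3.4)²) = √(68.890 + 11.560) = 9.0 km
E: √((10.3)² + (8.6)²) = √(106.090 + 73.960) = 13.4 km
F: √((-2.5)² + (-3.1)²) = √(6.250 + 9.610) = 4.0 km
G: √((2.8)² + (-10.6)²) = √(7.840 + 112.360) = 11.0 km
H: √((-7.7)² + (-11.8)²) = √(59.290 + 139.240) = 14.1 km
I: √((-2.4)² + (-2.3)²) = √(5.760 + 5.290) = 3.3 km
J: √((9.7)² + (-1.3)²) = √(94.090 + 1.690) = 9.8 km
K: √((-1.3)² + (-7.8)²) = √(1.690 + 60.840) = 7.9 km
L: √((-5.6)² + (2.8)²) = √(31.360 + 7.840) = 6.3 km
Sorted: C (2.7 km) < I (3.3 km) < F (4.0 km) < L (6.3 km) < …

C, I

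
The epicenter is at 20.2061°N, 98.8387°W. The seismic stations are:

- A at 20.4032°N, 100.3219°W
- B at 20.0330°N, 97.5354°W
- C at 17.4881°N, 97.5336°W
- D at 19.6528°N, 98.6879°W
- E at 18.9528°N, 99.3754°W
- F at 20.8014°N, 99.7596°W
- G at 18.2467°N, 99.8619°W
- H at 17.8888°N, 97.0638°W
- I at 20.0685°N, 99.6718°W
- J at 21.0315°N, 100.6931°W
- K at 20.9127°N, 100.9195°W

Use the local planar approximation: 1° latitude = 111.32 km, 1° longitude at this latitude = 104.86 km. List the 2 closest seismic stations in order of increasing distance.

Distances from 20.2061°N, 98.8387°W:
A: √((0.1971·111.32)² + (-1.4832·104.86)²) = √(481.415029 + 24189.068276) = 157.0684 km
B: √((-0.1731·111.32)² + (1.3033·104.86)²) = √(371.313322 + 18677.059282) = 138.0158 km
C: √((-2.7180·111.32)² + (1.3051·104.86)²) = √(91547.249391 + 18728.685036) = 332.0782 km
D: √((-0.5533·111.32)² + (0.1508·104.86)²) = √(3793.741503 + 250.047427) = 63.5908 km
E: √((-1.2533·111.32)² + (-0.5367·104.86)²) = √(19465.092625 + 3167.254029) = 150.4405 km
F: √((0.5953·111.32)² + (-0.9209·104.86)²) = √(4391.553323 + 9324.910082) = 117.1173 km
G: √((-1.9594·111.32)² + (-1.0232·104.86)²) = √(47576.512386 + 11511.734632) = 243.0807 km
H: √((-2.3173·111.32)² + (1.7749·104.86)²) = √(66544.308832 + 34639.170667) = 318.0935 km
I: √((-0.1376·111.32)² + (-0.8331·104.86)²) = √(234.629850 + 7631.571469) = 88.6916 km
J: √((0.8254·111.32)² + (-1.8544·104.86)²) = √(8442.582718 + 37811.729643) = 215.0682 km
K: √((0.7066·111.32)² + (-2.0808·104.86)²) = √(6187.192973 + 47608.049097) = 231.9380 km
Sorted: D (63.5908 km) < I (88.6916 km) < F (117.1173 km) < B (138.0158 km) < …

D, I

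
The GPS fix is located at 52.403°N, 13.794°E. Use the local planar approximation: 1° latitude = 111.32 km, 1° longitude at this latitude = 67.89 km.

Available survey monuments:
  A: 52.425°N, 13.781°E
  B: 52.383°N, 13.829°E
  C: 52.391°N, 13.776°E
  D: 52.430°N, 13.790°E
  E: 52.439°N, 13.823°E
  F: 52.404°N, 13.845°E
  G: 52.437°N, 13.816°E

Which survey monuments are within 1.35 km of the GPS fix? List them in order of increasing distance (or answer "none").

none

Distances from 52.403°N, 13.794°E:
A: √((0.022·111.32)² + (-0.013·67.89)²) = √(5.99780 + 0.77893) = 2.603 km
B: √((-0.020·111.32)² + (0.035·67.89)²) = √(4.95686 + 5.64609) = 3.256 km
C: √((-0.012·111.32)² + (-0.018·67.89)²) = √(1.78447 + 1.49333) = 1.810 km
D: √((0.027·111.32)² + (-0.004·67.89)²) = √(9.03387 + 0.07374) = 3.018 km
E: √((0.036·111.32)² + (0.029·67.89)²) = √(16.06022 + 3.87621) = 4.465 km
F: √((0.001·111.32)² + (0.051·67.89)²) = √(0.01239 + 11.98814) = 3.464 km
G: √((0.034·111.32)² + (0.022·67.89)²) = √(14.32532 + 2.23078) = 4.069 km
Threshold 1.35 km: none within range.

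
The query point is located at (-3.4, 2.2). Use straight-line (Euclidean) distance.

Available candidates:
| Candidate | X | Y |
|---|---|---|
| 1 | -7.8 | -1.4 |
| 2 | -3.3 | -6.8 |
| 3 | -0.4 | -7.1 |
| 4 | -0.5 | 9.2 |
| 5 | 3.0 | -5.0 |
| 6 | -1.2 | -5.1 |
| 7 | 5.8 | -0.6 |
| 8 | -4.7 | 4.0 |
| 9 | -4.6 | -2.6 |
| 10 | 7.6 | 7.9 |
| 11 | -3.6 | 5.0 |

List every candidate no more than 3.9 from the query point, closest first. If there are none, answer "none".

Distances from (-3.4, 2.2):
1: √((-4.4)² + (-3.6)²) = √(19.3600 + 12.9600) = 5.69
2: √((0.1)² + (-9.0)²) = √(0.0100 + 81.0000) = 9.00
3: √((3.0)² + (-9.3)²) = √(9.0000 + 86.4900) = 9.77
4: √((2.9)² + (7.0)²) = √(8.4100 + 49.0000) = 7.58
5: √((6.4)² + (-7.2)²) = √(40.9600 + 51.8400) = 9.63
6: √((2.2)² + (-7.3)²) = √(4.8400 + 53.2900) = 7.62
7: √((9.2)² + (-2.8)²) = √(84.6400 + 7.8400) = 9.62
8: √((-1.3)² + (1.8)²) = √(1.6900 + 3.2400) = 2.22
9: √((-1.2)² + (-4.8)²) = √(1.4400 + 23.0400) = 4.95
10: √((11.0)² + (5.7)²) = √(121.0000 + 32.4900) = 12.39
11: √((-0.2)² + (2.8)²) = √(0.0400 + 7.8400) = 2.81
Threshold 3.9: 8 (2.22), 11 (2.81) are within range.

8, 11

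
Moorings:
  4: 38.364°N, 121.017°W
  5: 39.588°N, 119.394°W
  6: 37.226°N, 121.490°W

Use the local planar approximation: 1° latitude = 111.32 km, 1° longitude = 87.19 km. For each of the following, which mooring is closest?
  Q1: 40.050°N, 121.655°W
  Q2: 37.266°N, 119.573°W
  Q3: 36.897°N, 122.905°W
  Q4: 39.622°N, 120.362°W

Q1→4; Q2→6; Q3→6; Q4→5

Q1 at 40.050°N, 121.655°W:
  4: 195.756 km
  5: 203.735 km
  6: 314.697 km
  → nearest: 4 (195.756 km)
Q2 at 37.266°N, 119.573°W:
  4: 175.475 km
  5: 258.956 km
  6: 167.203 km
  → nearest: 6 (167.203 km)
Q3 at 36.897°N, 122.905°W:
  4: 231.877 km
  5: 428.310 km
  6: 128.695 km
  → nearest: 6 (128.695 km)
Q4 at 39.622°N, 120.362°W:
  4: 151.238 km
  5: 84.485 km
  6: 284.278 km
  → nearest: 5 (84.485 km)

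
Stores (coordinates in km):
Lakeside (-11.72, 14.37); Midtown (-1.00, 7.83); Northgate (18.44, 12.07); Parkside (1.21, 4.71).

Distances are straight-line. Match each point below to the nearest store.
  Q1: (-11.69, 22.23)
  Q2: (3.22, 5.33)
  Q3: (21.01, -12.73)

Q1→Lakeside; Q2→Parkside; Q3→Northgate

Q1 at (-11.69, 22.23):
  Lakeside: 7.86 km
  Midtown: 17.93 km
  Northgate: 31.80 km
  Parkside: 21.76 km
  → nearest: Lakeside (7.86 km)
Q2 at (3.22, 5.33):
  Lakeside: 17.46 km
  Midtown: 4.90 km
  Northgate: 16.65 km
  Parkside: 2.10 km
  → nearest: Parkside (2.10 km)
Q3 at (21.01, -12.73):
  Lakeside: 42.49 km
  Midtown: 30.12 km
  Northgate: 24.93 km
  Parkside: 26.39 km
  → nearest: Northgate (24.93 km)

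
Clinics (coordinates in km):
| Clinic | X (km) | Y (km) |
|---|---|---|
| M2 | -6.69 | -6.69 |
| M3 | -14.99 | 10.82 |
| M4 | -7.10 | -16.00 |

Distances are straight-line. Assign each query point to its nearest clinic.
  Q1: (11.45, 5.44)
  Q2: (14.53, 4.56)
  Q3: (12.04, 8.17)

Q1 at (11.45, 5.44):
  M2: √((-18.14)² + (-12.13)²) = √(329.0596 + 147.1369) = 21.82 km
  M3: √((-26.44)² + (5.38)²) = √(699.0736 + 28.9444) = 26.98 km
  M4: √((-18.55)² + (-21.44)²) = √(344.1025 + 459.6736) = 28.35 km
  → nearest: M2 (21.82 km)
Q2 at (14.53, 4.56):
  M2: √((-21.22)² + (-11.25)²) = √(450.2884 + 126.5625) = 24.02 km
  M3: √((-29.52)² + (6.26)²) = √(871.4304 + 39.1876) = 30.18 km
  M4: √((-21.63)² + (-20.56)²) = √(467.8569 + 422.7136) = 29.84 km
  → nearest: M2 (24.02 km)
Q3 at (12.04, 8.17):
  M2: √((-18.73)² + (-14.86)²) = √(350.8129 + 220.8196) = 23.91 km
  M3: √((-27.03)² + (2.65)²) = √(730.6209 + 7.0225) = 27.16 km
  M4: √((-19.14)² + (-24.17)²) = √(366.3396 + 584.1889) = 30.83 km
  → nearest: M2 (23.91 km)

Q1→M2; Q2→M2; Q3→M2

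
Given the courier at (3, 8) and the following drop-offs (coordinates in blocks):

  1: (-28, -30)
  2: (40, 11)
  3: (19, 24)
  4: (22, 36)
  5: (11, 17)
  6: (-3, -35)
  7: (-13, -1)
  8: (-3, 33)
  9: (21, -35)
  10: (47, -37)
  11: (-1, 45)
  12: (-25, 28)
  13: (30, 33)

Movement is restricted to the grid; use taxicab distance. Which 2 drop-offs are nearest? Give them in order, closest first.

5, 7

Distances from (3, 8):
1: |-31| + |-38| = 31 + 38 = 69 blocks
2: |37| + |3| = 37 + 3 = 40 blocks
3: |16| + |16| = 16 + 16 = 32 blocks
4: |19| + |28| = 19 + 28 = 47 blocks
5: |8| + |9| = 8 + 9 = 17 blocks
6: |-6| + |-43| = 6 + 43 = 49 blocks
7: |-16| + |-9| = 16 + 9 = 25 blocks
8: |-6| + |25| = 6 + 25 = 31 blocks
9: |18| + |-43| = 18 + 43 = 61 blocks
10: |44| + |-45| = 44 + 45 = 89 blocks
11: |-4| + |37| = 4 + 37 = 41 blocks
12: |-28| + |20| = 28 + 20 = 48 blocks
13: |27| + |25| = 27 + 25 = 52 blocks
Sorted: 5 (17 blocks) < 7 (25 blocks) < 8 (31 blocks) < 3 (32 blocks) < …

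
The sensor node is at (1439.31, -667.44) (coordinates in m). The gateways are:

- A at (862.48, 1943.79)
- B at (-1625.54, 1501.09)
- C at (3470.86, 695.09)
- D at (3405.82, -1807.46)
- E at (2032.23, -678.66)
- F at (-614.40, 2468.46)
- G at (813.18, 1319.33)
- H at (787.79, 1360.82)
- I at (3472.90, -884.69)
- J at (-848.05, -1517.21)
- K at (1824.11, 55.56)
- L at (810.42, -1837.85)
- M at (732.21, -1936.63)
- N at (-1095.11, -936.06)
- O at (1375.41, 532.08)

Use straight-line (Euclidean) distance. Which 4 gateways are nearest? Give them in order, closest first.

E, K, O, L

Distances from (1439.31, -667.44):
A: 2674.18 m
B: 3754.44 m
C: 2446.16 m
D: 2273.06 m
E: 593.03 m
F: 3748.55 m
G: 2083.10 m
H: 2130.33 m
I: 2045.16 m
J: 2440.11 m
K: 819.02 m
L: 1328.67 m
M: 1452.87 m
N: 2548.62 m
O: 1201.22 m
Sorted: E (593.03 m) < K (819.02 m) < O (1201.22 m) < L (1328.67 m) < M (1452.87 m) < I (2045.16 m) < …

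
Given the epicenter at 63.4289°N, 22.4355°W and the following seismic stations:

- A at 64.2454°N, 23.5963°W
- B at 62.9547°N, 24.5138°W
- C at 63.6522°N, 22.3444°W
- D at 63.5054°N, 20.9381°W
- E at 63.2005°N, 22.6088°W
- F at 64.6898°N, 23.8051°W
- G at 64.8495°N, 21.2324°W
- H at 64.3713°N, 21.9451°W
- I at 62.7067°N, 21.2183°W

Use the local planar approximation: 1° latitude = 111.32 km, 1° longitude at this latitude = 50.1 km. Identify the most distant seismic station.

Distances from 63.4289°N, 22.4355°W:
A: √((0.8165·111.32)² + (-1.1608·50.1)²) = √(8261.497456 + 3382.129641) = 107.9056 km
B: √((-0.4742·111.32)² + (-2.0783·50.1)²) = √(2786.567032 + 10841.563727) = 116.7396 km
C: √((0.2233·111.32)² + (0.0911·50.1)²) = √(617.908033 + 20.831100) = 25.2733 km
D: √((0.0765·111.32)² + (1.4974·50.1)²) = √(72.521915 + 5627.961390) = 75.5015 km
E: √((-0.2284·111.32)² + (-0.1733·50.1)²) = √(646.455440 + 75.382854) = 26.8670 km
F: √((1.2609·111.32)² + (-1.3696·50.1)²) = √(19701.880691 + 4708.287200) = 156.2375 km
G: √((1.4206·111.32)² + (1.2031·50.1)²) = √(25008.636607 + 3633.112996) = 169.2387 km
H: √((0.9424·111.32)² + (0.4904·50.1)²) = √(11005.681750 + 603.637727) = 107.7466 km
I: √((-0.7222·111.32)² + (1.2172·50.1)²) = √(6463.404905 + 3718.770174) = 100.9068 km
Maximum: G at 169.2387 km.

G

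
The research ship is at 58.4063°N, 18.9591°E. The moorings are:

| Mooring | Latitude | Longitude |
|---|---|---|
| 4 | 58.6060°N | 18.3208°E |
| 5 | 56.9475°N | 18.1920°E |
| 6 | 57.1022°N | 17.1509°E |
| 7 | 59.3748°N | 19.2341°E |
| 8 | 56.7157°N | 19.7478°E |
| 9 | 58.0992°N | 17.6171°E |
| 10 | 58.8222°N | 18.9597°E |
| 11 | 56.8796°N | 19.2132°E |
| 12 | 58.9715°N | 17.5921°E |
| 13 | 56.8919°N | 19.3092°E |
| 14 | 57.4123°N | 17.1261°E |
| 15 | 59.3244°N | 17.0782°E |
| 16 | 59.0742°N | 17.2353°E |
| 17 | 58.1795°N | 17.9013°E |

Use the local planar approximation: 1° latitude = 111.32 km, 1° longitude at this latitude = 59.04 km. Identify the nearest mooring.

4

Distances from 58.4063°N, 18.9591°E:
4: √((0.1997·111.32)² + (-0.6383·59.04)²) = √(494.199754 + 1420.176711) = 43.7536 km
5: √((-1.4588·111.32)² + (-0.7671·59.04)²) = √(26371.686518 + 2051.146419) = 168.5907 km
6: √((-1.3041·111.32)² + (-1.8082·59.04)²) = √(21075.029206 + 11396.870866) = 180.1996 km
7: √((0.9685·111.32)² + (0.2750·59.04)²) = √(11623.733532 + 263.607696) = 109.0291 km
8: √((-1.6906·111.32)² + (0.7887·59.04)²) = √(35418.333635 + 2168.285069) = 193.8727 km
9: √((-0.3071·111.32)² + (-1.3420·59.04)²) = √(1168.708031 + 6277.659116) = 86.2923 km
10: √((0.4159·111.32)² + (0.0006·59.04)²) = √(2143.503693 + 0.001255) = 46.2980 km
11: √((-1.5267·111.32)² + (0.2541·59.04)²) = √(28883.765241 + 225.061924) = 170.6131 km
12: √((0.5652·111.32)² + (-1.3670·59.04)²) = √(3958.682778 + 6513.729611) = 102.3348 km
13: √((-1.5144·111.32)² + (0.3501·59.04)²) = √(28420.230586 + 427.244931) = 169.8454 km
14: √((-0.9940·111.32)² + (-1.8330·59.04)²) = √(12243.882808 + 11711.637661) = 154.7757 km
15: √((0.9181·111.32)² + (-1.8809·59.04)²) = √(10445.431133 + 12331.732928) = 150.9211 km
16: √((0.6679·111.32)² + (-1.7238·59.04)²) = √(5528.015884 + 10357.774468) = 126.0388 km
17: √((-0.2268·111.32)² + (-1.0578·59.04)²) = √(637.429995 + 3900.316255) = 67.3628 km
Minimum: 4 at 43.7536 km.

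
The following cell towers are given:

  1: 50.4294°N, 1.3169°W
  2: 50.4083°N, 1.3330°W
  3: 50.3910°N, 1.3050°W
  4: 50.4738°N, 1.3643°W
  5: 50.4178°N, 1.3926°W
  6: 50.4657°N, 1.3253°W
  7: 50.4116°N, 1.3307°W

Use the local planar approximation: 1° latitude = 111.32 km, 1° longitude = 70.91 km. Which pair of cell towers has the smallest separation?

2 and 7

Pairwise distances:
2–7: 0.4019 km
1–7: 2.2100 km
1–2: 2.6116 km
2–3: 2.7660 km
4–6: 2.9088 km
3–7: 2.9291 km
1–6: 4.0846 km
2–5: 4.3565 km
1–3: 4.3572 km
5–7: 4.4433 km
1–5: 5.5210 km
1–4: 5.9772 km
6–7: 6.0346 km
2–6: 6.4131 km
4–5: 6.5490 km
3–5: 6.8910 km
5–6: 7.1559 km
4–7: 7.3226 km
2–4: 7.6218 km
3–6: 8.4393 km
3–4: 10.1312 km
Closest pair: 2–7 at 0.4019 km.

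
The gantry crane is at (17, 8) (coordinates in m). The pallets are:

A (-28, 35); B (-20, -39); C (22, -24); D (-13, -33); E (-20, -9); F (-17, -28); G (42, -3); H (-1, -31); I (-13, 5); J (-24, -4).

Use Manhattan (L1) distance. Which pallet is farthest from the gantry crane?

B

Distances from (17, 8):
A: 72 m
B: 84 m
C: 37 m
D: 71 m
E: 54 m
F: 70 m
G: 36 m
H: 57 m
I: 33 m
J: 53 m
Maximum: B at 84 m.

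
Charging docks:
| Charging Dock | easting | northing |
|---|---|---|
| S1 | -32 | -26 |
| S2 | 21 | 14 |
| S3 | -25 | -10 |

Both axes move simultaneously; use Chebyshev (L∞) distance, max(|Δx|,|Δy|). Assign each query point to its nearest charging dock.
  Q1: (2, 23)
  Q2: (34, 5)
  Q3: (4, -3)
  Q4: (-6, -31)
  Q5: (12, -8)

Q1→S2; Q2→S2; Q3→S2; Q4→S3; Q5→S2

Q1 at (2, 23):
  S1: max(|-34|, |-49|) = 49
  S2: max(|19|, |-9|) = 19
  S3: max(|-27|, |-33|) = 33
  → nearest: S2 (19)
Q2 at (34, 5):
  S1: max(|-66|, |-31|) = 66
  S2: max(|-13|, |9|) = 13
  S3: max(|-59|, |-15|) = 59
  → nearest: S2 (13)
Q3 at (4, -3):
  S1: max(|-36|, |-23|) = 36
  S2: max(|17|, |17|) = 17
  S3: max(|-29|, |-7|) = 29
  → nearest: S2 (17)
Q4 at (-6, -31):
  S1: max(|-26|, |5|) = 26
  S2: max(|27|, |45|) = 45
  S3: max(|-19|, |21|) = 21
  → nearest: S3 (21)
Q5 at (12, -8):
  S1: max(|-44|, |-18|) = 44
  S2: max(|9|, |22|) = 22
  S3: max(|-37|, |-2|) = 37
  → nearest: S2 (22)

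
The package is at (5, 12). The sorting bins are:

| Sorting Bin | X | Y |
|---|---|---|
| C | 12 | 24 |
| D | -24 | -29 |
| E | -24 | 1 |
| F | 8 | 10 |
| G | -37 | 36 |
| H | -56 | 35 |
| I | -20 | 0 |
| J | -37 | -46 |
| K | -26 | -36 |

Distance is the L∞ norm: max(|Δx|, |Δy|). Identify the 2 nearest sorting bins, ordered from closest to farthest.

Distances from (5, 12):
C: 12
D: 41
E: 29
F: 3
G: 42
H: 61
I: 25
J: 58
K: 48
Sorted: F (3) < C (12) < I (25) < E (29) < …

F, C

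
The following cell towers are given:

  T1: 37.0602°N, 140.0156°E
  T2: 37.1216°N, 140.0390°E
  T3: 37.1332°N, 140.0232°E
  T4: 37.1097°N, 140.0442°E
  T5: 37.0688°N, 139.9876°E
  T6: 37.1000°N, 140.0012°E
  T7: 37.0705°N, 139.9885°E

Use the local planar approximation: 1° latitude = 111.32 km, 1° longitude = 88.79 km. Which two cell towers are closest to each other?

T5 and T7

Pairwise distances:
T1–T2: 7.1439 km
T1–T3: 8.1543 km
T1–T4: 6.0673 km
T1–T5: 2.6641 km
T1–T6: 4.6113 km
T1–T7: 2.6654 km
T2–T3: 1.9067 km
T2–T4: 1.4029 km
T2–T5: 7.4415 km
T2–T6: 4.1287 km
T2–T7: 7.2432 km
T3–T4: 3.2125 km
T3–T5: 7.8349 km
T3–T6: 4.1803 km
T3–T7: 7.6295 km
T4–T5: 6.7813 km
T4–T6: 3.9677 km
T4–T7: 6.5955 km
T5–T6: 3.6771 km
T5–T7: 0.2054 km
T6–T7: 3.4721 km
Closest pair: T5–T7 at 0.2054 km.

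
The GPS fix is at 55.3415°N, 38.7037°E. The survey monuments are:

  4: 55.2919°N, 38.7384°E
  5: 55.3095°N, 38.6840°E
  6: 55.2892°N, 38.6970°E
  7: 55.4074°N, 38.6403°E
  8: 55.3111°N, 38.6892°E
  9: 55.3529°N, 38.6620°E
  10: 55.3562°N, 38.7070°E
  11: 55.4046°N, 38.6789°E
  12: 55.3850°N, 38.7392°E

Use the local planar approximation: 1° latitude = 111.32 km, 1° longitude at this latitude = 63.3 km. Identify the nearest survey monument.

Distances from 55.3415°N, 38.7037°E:
4: 5.9423 km
5: 3.7742 km
6: 5.8375 km
7: 8.3620 km
8: 3.5064 km
9: 2.9288 km
10: 1.6497 km
11: 7.1976 km
12: 5.3384 km
Minimum: 10 at 1.6497 km.

10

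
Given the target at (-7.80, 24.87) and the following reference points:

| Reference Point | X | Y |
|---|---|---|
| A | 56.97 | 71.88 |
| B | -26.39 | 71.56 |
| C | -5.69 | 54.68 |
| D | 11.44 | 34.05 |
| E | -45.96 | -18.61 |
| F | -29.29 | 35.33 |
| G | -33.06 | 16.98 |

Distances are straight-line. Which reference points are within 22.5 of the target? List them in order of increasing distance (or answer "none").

D

Distances from (-7.80, 24.87):
A: √((64.77)² + (47.01)²) = √(4195.1529 + 2209.9401) = 80.03
B: √((-18.59)² + (46.69)²) = √(345.5881 + 2179.9561) = 50.25
C: √((2.11)² + (29.81)²) = √(4.4521 + 888.6361) = 29.88
D: √((19.24)² + (9.18)²) = √(370.1776 + 84.2724) = 21.32
E: √((-38.16)² + (-43.48)²) = √(1456.1856 + 1890.5104) = 57.85
F: √((-21.49)² + (10.46)²) = √(461.8201 + 109.4116) = 23.90
G: √((-25.26)² + (-7.89)²) = √(638.0676 + 62.2521) = 26.46
Threshold 22.5: D (21.32) is within range.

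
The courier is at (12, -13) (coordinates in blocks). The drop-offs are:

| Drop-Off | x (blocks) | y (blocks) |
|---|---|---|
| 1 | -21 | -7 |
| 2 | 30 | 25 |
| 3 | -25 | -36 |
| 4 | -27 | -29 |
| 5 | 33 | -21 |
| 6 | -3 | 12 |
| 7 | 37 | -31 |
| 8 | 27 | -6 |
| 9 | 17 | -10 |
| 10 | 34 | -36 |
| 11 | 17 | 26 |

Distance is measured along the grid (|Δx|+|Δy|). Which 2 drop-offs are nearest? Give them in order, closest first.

Distances from (12, -13):
1: |-33| + |6| = 33 + 6 = 39 blocks
2: |18| + |38| = 18 + 38 = 56 blocks
3: |-37| + |-23| = 37 + 23 = 60 blocks
4: |-39| + |-16| = 39 + 16 = 55 blocks
5: |21| + |-8| = 21 + 8 = 29 blocks
6: |-15| + |25| = 15 + 25 = 40 blocks
7: |25| + |-18| = 25 + 18 = 43 blocks
8: |15| + |7| = 15 + 7 = 22 blocks
9: |5| + |3| = 5 + 3 = 8 blocks
10: |22| + |-23| = 22 + 23 = 45 blocks
11: |5| + |39| = 5 + 39 = 44 blocks
Sorted: 9 (8 blocks) < 8 (22 blocks) < 5 (29 blocks) < 1 (39 blocks) < …

9, 8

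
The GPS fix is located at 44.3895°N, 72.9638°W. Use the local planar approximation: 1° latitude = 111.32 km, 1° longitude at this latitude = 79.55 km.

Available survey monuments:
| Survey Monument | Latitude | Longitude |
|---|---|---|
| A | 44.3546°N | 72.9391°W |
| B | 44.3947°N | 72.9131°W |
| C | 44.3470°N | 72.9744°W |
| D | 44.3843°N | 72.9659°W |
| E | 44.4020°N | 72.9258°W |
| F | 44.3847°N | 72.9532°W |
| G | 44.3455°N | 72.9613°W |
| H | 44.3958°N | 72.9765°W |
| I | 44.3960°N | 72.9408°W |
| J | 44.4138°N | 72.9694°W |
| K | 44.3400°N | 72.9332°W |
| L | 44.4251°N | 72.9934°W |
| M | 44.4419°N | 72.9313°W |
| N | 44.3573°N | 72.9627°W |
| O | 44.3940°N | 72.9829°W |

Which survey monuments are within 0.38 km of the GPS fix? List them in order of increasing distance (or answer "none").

none

Distances from 44.3895°N, 72.9638°W:
A: 4.3537 km
B: 4.0745 km
C: 4.8057 km
D: 0.6025 km
E: 3.3278 km
F: 0.9983 km
G: 4.9021 km
H: 1.2298 km
I: 1.9675 km
J: 2.7415 km
K: 6.0241 km
L: 4.6098 km
M: 6.3804 km
N: 3.5856 km
O: 1.5999 km
Threshold 0.38 km: none within range.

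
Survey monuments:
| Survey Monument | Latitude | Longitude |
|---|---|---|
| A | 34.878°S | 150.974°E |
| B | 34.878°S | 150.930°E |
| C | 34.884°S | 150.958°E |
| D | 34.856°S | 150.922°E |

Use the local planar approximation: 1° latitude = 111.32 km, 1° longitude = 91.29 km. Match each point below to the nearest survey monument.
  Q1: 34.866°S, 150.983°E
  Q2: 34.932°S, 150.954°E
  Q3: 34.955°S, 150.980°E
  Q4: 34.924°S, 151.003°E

Q1→A; Q2→C; Q3→C; Q4→A

Q1 at 34.866°S, 150.983°E:
  A: 1.568 km
  B: 5.019 km
  C: 3.037 km
  D: 5.679 km
  → nearest: A (1.568 km)
Q2 at 34.932°S, 150.954°E:
  A: 6.282 km
  B: 6.398 km
  C: 5.356 km
  D: 8.950 km
  → nearest: C (5.356 km)
Q3 at 34.955°S, 150.980°E:
  A: 8.589 km
  B: 9.711 km
  C: 8.155 km
  D: 12.227 km
  → nearest: C (8.155 km)
Q4 at 34.924°S, 151.003°E:
  A: 5.765 km
  B: 8.404 km
  C: 6.058 km
  D: 10.582 km
  → nearest: A (5.765 km)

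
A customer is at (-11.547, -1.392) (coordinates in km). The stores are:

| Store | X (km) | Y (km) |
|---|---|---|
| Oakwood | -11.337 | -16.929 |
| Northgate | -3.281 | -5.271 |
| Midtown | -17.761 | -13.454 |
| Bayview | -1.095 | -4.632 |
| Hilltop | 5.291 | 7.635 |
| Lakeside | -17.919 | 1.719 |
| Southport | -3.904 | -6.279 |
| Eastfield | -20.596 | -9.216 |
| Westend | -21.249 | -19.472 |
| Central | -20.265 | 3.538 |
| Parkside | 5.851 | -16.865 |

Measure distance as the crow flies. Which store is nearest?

Lakeside

Distances from (-11.547, -1.392):
Oakwood: 15.538 km
Northgate: 9.131 km
Midtown: 13.569 km
Bayview: 10.943 km
Hilltop: 19.105 km
Lakeside: 7.091 km
Southport: 9.072 km
Eastfield: 11.962 km
Westend: 20.519 km
Central: 10.015 km
Parkside: 23.283 km
Minimum: Lakeside at 7.091 km.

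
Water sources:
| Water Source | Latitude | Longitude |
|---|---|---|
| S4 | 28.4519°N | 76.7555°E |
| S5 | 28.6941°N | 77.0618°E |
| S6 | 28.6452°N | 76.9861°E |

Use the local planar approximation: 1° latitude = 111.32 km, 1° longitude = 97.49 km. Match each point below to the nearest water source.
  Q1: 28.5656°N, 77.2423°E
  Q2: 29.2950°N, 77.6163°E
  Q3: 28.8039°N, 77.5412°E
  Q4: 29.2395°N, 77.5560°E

Q1→S5; Q2→S5; Q3→S5; Q4→S5

Q1 at 28.5656°N, 77.2423°E:
  S4: 49.1170 km
  S5: 22.6776 km
  S6: 26.5022 km
  → nearest: S5 (22.6776 km)
Q2 at 29.2950°N, 77.6163°E:
  S4: 125.9008 km
  S5: 86.0050 km
  S6: 94.9058 km
  → nearest: S5 (86.0050 km)
Q3 at 28.8039°N, 77.5412°E:
  S4: 86.0388 km
  S5: 48.3086 km
  S6: 56.9273 km
  → nearest: S5 (48.3086 km)
Q4 at 29.2395°N, 77.5560°E:
  S4: 117.3771 km
  S5: 77.5077 km
  S6: 86.3926 km
  → nearest: S5 (77.5077 km)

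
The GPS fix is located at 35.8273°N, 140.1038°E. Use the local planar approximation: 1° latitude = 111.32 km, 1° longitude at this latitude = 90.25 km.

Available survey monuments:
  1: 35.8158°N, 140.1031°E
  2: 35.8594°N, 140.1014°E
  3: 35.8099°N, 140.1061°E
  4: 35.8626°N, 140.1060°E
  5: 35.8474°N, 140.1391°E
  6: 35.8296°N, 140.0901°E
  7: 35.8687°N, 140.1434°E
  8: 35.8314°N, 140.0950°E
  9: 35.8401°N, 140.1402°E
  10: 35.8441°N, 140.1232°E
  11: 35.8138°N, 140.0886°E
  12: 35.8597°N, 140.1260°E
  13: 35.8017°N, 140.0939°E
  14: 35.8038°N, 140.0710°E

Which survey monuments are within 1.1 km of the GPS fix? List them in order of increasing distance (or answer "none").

Distances from 35.8273°N, 140.1038°E:
1: √((-0.0115·111.32)² + (-0.0007·90.25)²) = √(1.638861 + 0.003991) = 1.2817 km
2: √((0.0321·111.32)² + (-0.0024·90.25)²) = √(12.768987 + 0.046916) = 3.5799 km
3: √((-0.0174·111.32)² + (0.0023·90.25)²) = √(3.751845 + 0.043087) = 1.9481 km
4: √((0.0353·111.32)² + (0.0022·90.25)²) = √(15.441725 + 0.039422) = 3.9346 km
5: √((0.0201·111.32)² + (0.0353·90.25)²) = √(5.006549 + 10.149481) = 3.8931 km
6: √((0.0023·111.32)² + (-0.0137·90.25)²) = √(0.065554 + 1.528747) = 1.2627 km
7: √((0.0414·111.32)² + (0.0396·90.25)²) = √(21.239636 + 12.772761) = 5.8320 km
8: √((0.0041·111.32)² + (-0.0088·90.25)²) = √(0.208312 + 0.630754) = 0.9160 km
9: √((0.0128·111.32)² + (0.0364·90.25)²) = √(2.030329 + 10.791882) = 3.5808 km
10: √((0.0168·111.32)² + (0.0194·90.25)²) = √(3.497558 + 3.065476) = 2.5618 km
11: √((-0.0135·111.32)² + (-0.0152·90.25)²) = √(2.258468 + 1.881835) = 2.0348 km
12: √((0.0324·111.32)² + (0.0222·90.25)²) = √(13.008775 + 4.014213) = 4.1259 km
13: √((-0.0256·111.32)² + (-0.0099·90.25)²) = √(8.121314 + 0.798298) = 2.9866 km
14: √((-0.0235·111.32)² + (-0.0328·90.25)²) = √(6.843561 + 8.762784) = 3.9505 km
Threshold 1.1 km: 8 (0.9160 km) is within range.

8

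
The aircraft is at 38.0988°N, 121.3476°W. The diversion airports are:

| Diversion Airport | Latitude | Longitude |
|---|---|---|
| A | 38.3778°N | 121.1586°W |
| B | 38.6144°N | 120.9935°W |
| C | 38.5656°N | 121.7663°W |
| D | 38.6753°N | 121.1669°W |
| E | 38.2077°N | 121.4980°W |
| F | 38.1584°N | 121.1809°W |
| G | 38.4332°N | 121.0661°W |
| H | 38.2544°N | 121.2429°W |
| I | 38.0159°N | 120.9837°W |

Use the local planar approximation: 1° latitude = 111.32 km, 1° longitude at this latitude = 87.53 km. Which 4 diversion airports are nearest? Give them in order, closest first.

Distances from 38.0988°N, 121.3476°W:
A: 35.1894 km
B: 65.2305 km
C: 63.5878 km
D: 66.0963 km
E: 17.8960 km
F: 16.0288 km
G: 44.6413 km
H: 19.5963 km
I: 33.1621 km
Sorted: F (16.0288 km) < E (17.8960 km) < H (19.5963 km) < I (33.1621 km) < A (35.1894 km) < G (44.6413 km) < …

F, E, H, I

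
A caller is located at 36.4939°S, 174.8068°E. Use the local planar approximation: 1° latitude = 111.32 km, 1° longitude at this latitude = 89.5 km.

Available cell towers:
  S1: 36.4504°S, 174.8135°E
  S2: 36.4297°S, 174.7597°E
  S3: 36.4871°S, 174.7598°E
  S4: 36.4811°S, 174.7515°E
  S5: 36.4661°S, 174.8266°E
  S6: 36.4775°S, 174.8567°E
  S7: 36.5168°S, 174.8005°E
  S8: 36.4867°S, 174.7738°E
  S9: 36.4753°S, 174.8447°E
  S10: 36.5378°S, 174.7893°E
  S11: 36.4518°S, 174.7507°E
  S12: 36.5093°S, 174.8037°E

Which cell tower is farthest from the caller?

S2

Distances from 36.4939°S, 174.8068°E:
S1: 4.8794 km
S2: 8.2973 km
S3: 4.2741 km
S4: 5.1504 km
S5: 3.5662 km
S6: 4.8248 km
S7: 2.6108 km
S8: 3.0603 km
S9: 3.9741 km
S10: 5.1318 km
S11: 6.8683 km
S12: 1.7366 km
Maximum: S2 at 8.2973 km.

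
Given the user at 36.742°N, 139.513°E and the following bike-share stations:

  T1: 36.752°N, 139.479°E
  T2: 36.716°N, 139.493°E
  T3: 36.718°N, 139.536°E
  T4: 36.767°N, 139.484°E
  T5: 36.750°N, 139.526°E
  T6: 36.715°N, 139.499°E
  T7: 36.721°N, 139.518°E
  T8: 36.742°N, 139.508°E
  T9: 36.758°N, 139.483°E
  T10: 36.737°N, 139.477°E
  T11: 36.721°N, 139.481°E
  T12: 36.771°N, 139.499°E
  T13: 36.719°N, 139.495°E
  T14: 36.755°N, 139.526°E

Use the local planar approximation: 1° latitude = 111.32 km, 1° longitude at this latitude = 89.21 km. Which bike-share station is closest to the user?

T8

Distances from 36.742°N, 139.513°E:
T1: √((0.010·111.32)² + (-0.034·89.21)²) = √(1.23921 + 9.19994) = 3.231 km
T2: √((-0.026·111.32)² + (-0.020·89.21)²) = √(8.37709 + 3.18337) = 3.400 km
T3: √((-0.024·111.32)² + (0.023·89.21)²) = √(7.13787 + 4.21001) = 3.369 km
T4: √((0.025·111.32)² + (-0.029·89.21)²) = √(7.74509 + 6.69303) = 3.800 km
T5: √((0.008·111.32)² + (0.013·89.21)²) = √(0.79310 + 1.34497) = 1.462 km
T6: √((-0.027·111.32)² + (-0.014·89.21)²) = √(9.03387 + 1.55985) = 3.255 km
T7: √((-0.021·111.32)² + (0.005·89.21)²) = √(5.46493 + 0.19896) = 2.380 km
T8: √((0.000·111.32)² + (-0.005·89.21)²) = √(0.00000 + 0.19896) = 0.446 km
T9: √((0.016·111.32)² + (-0.030·89.21)²) = √(3.17239 + 7.16258) = 3.215 km
T10: √((-0.005·111.32)² + (-0.036·89.21)²) = √(0.30980 + 10.31412) = 3.259 km
T11: √((-0.021·111.32)² + (-0.032·89.21)²) = √(5.46493 + 8.14943) = 3.690 km
T12: √((0.029·111.32)² + (-0.014·89.21)²) = √(10.42179 + 1.55985) = 3.461 km
T13: √((-0.023·111.32)² + (-0.018·89.21)²) = √(6.55544 + 2.57853) = 3.022 km
T14: √((0.013·111.32)² + (0.013·89.21)²) = √(2.09427 + 1.34497) = 1.855 km
Minimum: T8 at 0.446 km.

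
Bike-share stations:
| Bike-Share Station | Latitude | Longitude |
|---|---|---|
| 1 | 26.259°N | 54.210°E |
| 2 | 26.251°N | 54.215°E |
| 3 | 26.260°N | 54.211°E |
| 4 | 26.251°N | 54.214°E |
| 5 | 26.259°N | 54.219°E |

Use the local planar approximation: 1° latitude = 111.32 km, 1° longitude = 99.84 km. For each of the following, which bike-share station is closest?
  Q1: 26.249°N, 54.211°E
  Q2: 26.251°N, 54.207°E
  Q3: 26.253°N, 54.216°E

Q1→4; Q2→4; Q3→2

Q1 at 26.249°N, 54.211°E:
  1: √((0.010·111.32)² + (-0.001·99.84)²) = √(1.23921 + 0.00997) = 1.118 km
  2: √((0.002·111.32)² + (0.004·99.84)²) = √(0.04957 + 0.15949) = 0.457 km
  3: √((0.011·111.32)² + (0.000·99.84)²) = √(1.49945 + 0.00000) = 1.225 km
  4: √((0.002·111.32)² + (0.003·99.84)²) = √(0.04957 + 0.08971) = 0.373 km
  5: √((0.010·111.32)² + (0.008·99.84)²) = √(1.23921 + 0.63795) = 1.370 km
  → nearest: 4 (0.373 km)
Q2 at 26.251°N, 54.207°E:
  1: √((0.008·111.32)² + (0.003·99.84)²) = √(0.79310 + 0.08971) = 0.940 km
  2: √((0.000·111.32)² + (0.008·99.84)²) = √(0.00000 + 0.63795) = 0.799 km
  3: √((0.009·111.32)² + (0.004·99.84)²) = √(1.00376 + 0.15949) = 1.079 km
  4: √((0.000·111.32)² + (0.007·99.84)²) = √(0.00000 + 0.48843) = 0.699 km
  5: √((0.008·111.32)² + (0.012·99.84)²) = √(0.79310 + 1.43540) = 1.493 km
  → nearest: 4 (0.699 km)
Q3 at 26.253°N, 54.216°E:
  1: √((0.006·111.32)² + (-0.006·99.84)²) = √(0.44612 + 0.35885) = 0.897 km
  2: √((-0.002·111.32)² + (-0.001·99.84)²) = √(0.04957 + 0.00997) = 0.244 km
  3: √((0.007·111.32)² + (-0.005·99.84)²) = √(0.60721 + 0.24920) = 0.925 km
  4: √((-0.002·111.32)² + (-0.002·99.84)²) = √(0.04957 + 0.03987) = 0.299 km
  5: √((0.006·111.32)² + (0.003·99.84)²) = √(0.44612 + 0.08971) = 0.732 km
  → nearest: 2 (0.244 km)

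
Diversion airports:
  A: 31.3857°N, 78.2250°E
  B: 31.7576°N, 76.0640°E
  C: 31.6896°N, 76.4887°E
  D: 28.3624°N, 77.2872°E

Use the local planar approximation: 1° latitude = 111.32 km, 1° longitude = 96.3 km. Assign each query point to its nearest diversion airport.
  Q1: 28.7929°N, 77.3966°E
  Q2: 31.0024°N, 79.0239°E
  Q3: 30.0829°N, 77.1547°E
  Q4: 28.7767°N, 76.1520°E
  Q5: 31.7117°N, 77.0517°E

Q1→D; Q2→A; Q3→A; Q4→D; Q5→C

Q1 at 28.7929°N, 77.3966°E:
  A: √((2.5928·111.32)² + (0.8284·96.3)²) = √(83307.563221 + 6364.037861) = 299.4522 km
  B: √((2.9647·111.32)² + (-1.3326·96.3)²) = √(108920.067564 + 16468.429771) = 354.1024 km
  C: √((2.8967·111.32)² + (-0.9079·96.3)²) = √(103980.866929 + 7644.139543) = 334.1033 km
  D: √((-0.4305·111.32)² + (-0.1094·96.3)²) = √(2296.638849 + 110.990860) = 49.0676 km
  → nearest: D (49.0676 km)
Q2 at 31.0024°N, 79.0239°E:
  A: √((0.3833·111.32)² + (-0.7989·96.3)²) = √(1820.639806 + 5918.851127) = 87.9744 km
  B: √((0.7552·111.32)² + (-2.9599·96.3)²) = √(7067.573894 + 81246.872372) = 297.1775 km
  C: √((0.6872·111.32)² + (-2.5352·96.3)²) = √(5852.112913 + 59604.222413) = 255.8444 km
  D: √((-2.6400·111.32)² + (-1.7367·96.3)²) = √(86368.275671 + 27970.625779) = 338.1404 km
  → nearest: A (87.9744 km)
Q3 at 30.0829°N, 77.1547°E:
  A: √((1.3028·111.32)² + (1.0703·96.3)²) = √(21033.032607 + 10623.402225) = 177.9226 km
  B: √((1.6747·111.32)² + (-1.0907·96.3)²) = √(34755.251533 + 11032.227284) = 213.9801 km
  C: √((1.6067·111.32)² + (-0.6660·96.3)²) = √(31990.128360 + 4113.400842) = 190.0093 km
  D: √((-1.7205·111.32)² + (0.1325·96.3)²) = √(36682.231659 + 162.811220) = 191.9506 km
  → nearest: A (177.9226 km)
Q4 at 28.7767°N, 76.1520°E:
  A: √((2.6090·111.32)² + (2.0730·96.3)²) = √(84351.838652 + 39852.096974) = 352.4258 km
  B: √((2.9809·111.32)² + (-0.0880·96.3)²) = √(110113.662858 + 71.815455) = 331.9420 km
  C: √((2.9129·111.32)² + (0.3367·96.3)²) = √(105147.159855 + 1051.329394) = 325.8811 km
  D: √((-0.4143·111.32)² + (1.1352·96.3)²) = √(2127.042962 + 11950.809926) = 118.6501 km
  → nearest: D (118.6501 km)
Q5 at 31.7117°N, 77.0517°E:
  A: √((-0.3260·111.32)² + (1.1733·96.3)²) = √(1316.987326 + 12766.466666) = 118.6737 km
  B: √((0.0459·111.32)² + (-0.9877·96.3)²) = √(26.107890 + 9046.960243) = 95.2527 km
  C: √((-0.0221·111.32)² + (-0.5630·96.3)²) = √(6.052446 + 2939.472246) = 54.2727 km
  D: √((-3.3493·111.32)² + (0.2355·96.3)²) = √(139012.705008 + 514.321166) = 373.5332 km
  → nearest: C (54.2727 km)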